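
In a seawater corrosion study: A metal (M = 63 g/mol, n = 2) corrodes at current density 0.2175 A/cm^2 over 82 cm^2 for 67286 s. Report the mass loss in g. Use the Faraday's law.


Apply Faraday's law: m = i*A*t*M / (n*F)
Total charge passed Q = i*A*t = 0.2175*82*67286 = 1200045.81 C
m = Q*M/(n*F) = 1200045.81*63/(2*96485) = 391.7857 g

391.7857 g


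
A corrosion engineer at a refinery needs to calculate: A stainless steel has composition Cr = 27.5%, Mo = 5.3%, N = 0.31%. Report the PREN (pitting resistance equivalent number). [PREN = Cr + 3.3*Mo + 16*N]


Apply the PREN formula: PREN = Cr + 3.3*Mo + 16*N
PREN = 27.5 + 3.3*5.3 + 16*0.31
PREN = 27.5 + 17.49 + 4.96 = 49.95

49.95


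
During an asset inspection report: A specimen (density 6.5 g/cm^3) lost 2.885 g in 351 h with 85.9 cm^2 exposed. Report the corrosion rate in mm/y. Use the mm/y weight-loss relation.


Apply the mm/y weight-loss relation: CR = 87600 * W / (D * A * T)
Numerator: 87600 * 2.885 = 252726.0
Denominator: 6.5 * 85.9 * 351 = 195980.85
CR = 252726.0 / 195980.85 = 1.2895 mm/y

1.2895 mm/y


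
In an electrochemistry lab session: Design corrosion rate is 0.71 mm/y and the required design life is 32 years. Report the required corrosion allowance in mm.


Corrosion allowance = CR × design life
CA = 0.71 * 32 = 22.72 mm

22.72 mm


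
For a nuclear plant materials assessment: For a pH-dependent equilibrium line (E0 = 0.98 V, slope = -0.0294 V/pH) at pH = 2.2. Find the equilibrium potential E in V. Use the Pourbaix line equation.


Apply the Pourbaix line equation: E = E0 + slope*pH
E = 0.98 + (-0.0294)*2.2 = 0.98 + (-0.06468) = 0.91532 V
Rounded to 3 decimal places: E = 0.915 V

0.915 V


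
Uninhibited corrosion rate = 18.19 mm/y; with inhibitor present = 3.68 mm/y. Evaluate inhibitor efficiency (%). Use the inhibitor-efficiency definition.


Apply the inhibitor-efficiency definition: IE = (CR_blank − CR_inh)/CR_blank × 100
IE = (18.19 − 3.68) / 18.19 × 100
IE = 14.51 / 18.19 × 100 = 79.8 %

79.8 %


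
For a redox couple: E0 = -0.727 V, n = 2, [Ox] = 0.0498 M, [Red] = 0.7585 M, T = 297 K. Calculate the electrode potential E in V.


Apply the Nernst equation: E = E0 + (RT/nF)*ln([Ox]/[Red])
Step 1: RT/nF = 8.314*297/(2*96485) = 0.01279607 V
Step 2: [Ox]/[Red] = 0.0498/0.7585 = 0.065656
Step 3: ln(0.065656) = -2.723326
Step 4: correction = 0.01279607 * -2.723326 = -0.035 V
E = -0.727 + -0.035 = -0.762 V

-0.762 V


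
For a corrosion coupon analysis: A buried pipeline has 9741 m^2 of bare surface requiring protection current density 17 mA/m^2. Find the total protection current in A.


I = area * current density, then convert mA → A (÷1000)
I = 9741 * 17 / 1000 = 165.6 A

165.6 A


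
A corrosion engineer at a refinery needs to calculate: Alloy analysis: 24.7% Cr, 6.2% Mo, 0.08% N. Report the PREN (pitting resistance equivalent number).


Apply the PREN formula: PREN = Cr + 3.3*Mo + 16*N
PREN = 24.7 + 3.3*6.2 + 16*0.08
PREN = 24.7 + 20.46 + 1.28 = 46.44

46.44


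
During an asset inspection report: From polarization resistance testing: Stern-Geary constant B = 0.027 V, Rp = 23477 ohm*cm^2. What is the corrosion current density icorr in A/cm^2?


Apply the Stern-Geary relation: icorr = B / Rp
icorr = 0.027 / 23477 = 1.15×10^-6 A/cm^2

1.15×10^-6 A/cm^2


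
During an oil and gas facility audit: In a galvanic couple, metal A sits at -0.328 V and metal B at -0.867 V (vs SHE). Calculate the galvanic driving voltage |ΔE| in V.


Driving voltage is the absolute potential difference.
|ΔE| = |-0.328 − (-0.867)| = 0.539 V

0.539 V


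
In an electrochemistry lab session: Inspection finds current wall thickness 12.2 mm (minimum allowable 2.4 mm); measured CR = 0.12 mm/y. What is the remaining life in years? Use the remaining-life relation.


Apply the remaining-life relation: RL = (t_current − t_min) / CR
RL = (12.2 − 2.4) / 0.12 = 9.8 / 0.12 = 81.7 years

81.7 years


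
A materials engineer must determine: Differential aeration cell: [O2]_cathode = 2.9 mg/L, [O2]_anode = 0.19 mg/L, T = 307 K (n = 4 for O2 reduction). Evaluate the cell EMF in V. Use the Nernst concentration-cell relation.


Apply the Nernst concentration-cell relation: E = (RT/nF)*ln(C_cathode/C_anode)
RT/nF = 8.314*307/(4*96485) = 0.00661346 V
ln(2.9/0.19) = 2.72544
E = 0.00661346 * 2.72544 = 0.01802 V

0.01802 V


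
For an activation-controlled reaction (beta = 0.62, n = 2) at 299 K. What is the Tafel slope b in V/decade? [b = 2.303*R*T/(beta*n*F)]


Apply the Tafel slope relation: b = 2.303*R*T/(beta*n*F)
Numerator: 2.303 * 8.314 * 299 = 5725.0
Denominator: 0.62 * 2 * 96485 = 119641.4
b = 5725.0 / 119641.4 = 0.048 V/decade

0.048 V/decade


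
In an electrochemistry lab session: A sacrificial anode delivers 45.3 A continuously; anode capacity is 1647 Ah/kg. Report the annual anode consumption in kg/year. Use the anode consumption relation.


Annual consumption = current * hours per year / capacity
Rate = 45.3 * 8760 / 1647 = 240.9 kg/year

240.9 kg/year


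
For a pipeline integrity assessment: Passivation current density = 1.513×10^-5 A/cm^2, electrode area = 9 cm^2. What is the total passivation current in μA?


I = i_pass * A, then convert A → μA (×10^6)
I = 1.513×10^-5 * 9 * 10^6 = 136.17 μA

136.17 μA


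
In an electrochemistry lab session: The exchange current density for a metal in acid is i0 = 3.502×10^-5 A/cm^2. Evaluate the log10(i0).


i0 = 3.502×10^-5 A/cm^2
log10(i0) = -4.456

-4.456


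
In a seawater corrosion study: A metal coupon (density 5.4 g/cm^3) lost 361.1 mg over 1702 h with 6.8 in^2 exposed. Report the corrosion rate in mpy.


Apply the mpy weight-loss relation: CR = 534 * W / (D * A * T)
Numerator: 534 * 361.1 = 192827.4
Denominator: 5.4 * 6.8 * 1702 = 62497.44
CR = 192827.4 / 62497.44 = 3.08536 mpy

3.08536 mpy


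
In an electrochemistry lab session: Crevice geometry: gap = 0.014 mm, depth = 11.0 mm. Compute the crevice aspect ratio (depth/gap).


Aspect ratio = depth / gap
Ratio = 11.0 / 0.014 = 785.7

785.7


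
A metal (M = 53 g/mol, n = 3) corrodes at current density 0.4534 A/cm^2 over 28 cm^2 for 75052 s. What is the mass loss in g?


Apply Faraday's law: m = i*A*t*M / (n*F)
Total charge passed Q = i*A*t = 0.4534*28*75052 = 952800.1504 C
m = Q*M/(n*F) = 952800.1504*53/(3*96485) = 174.46 g

174.46 g


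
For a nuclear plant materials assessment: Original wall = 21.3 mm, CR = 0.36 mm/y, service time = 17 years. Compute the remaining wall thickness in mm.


Remaining wall = original − CR × time
t = 21.3 − 0.36*17 = 21.3 − 6.12 = 15.18 mm

15.18 mm


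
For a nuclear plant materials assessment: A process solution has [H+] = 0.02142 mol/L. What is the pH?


pH = −log10[H+]
pH = −log10(0.02142) = 1.67

1.67


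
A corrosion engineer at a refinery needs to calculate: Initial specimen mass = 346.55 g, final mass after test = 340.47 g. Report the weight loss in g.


Weight loss = initial − final
WL = 346.55 − 340.47 = 6.08 g

6.08 g


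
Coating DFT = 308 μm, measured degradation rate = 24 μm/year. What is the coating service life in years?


Service life = thickness / degradation rate
Life = 308 / 24 = 12.8 years

12.8 years


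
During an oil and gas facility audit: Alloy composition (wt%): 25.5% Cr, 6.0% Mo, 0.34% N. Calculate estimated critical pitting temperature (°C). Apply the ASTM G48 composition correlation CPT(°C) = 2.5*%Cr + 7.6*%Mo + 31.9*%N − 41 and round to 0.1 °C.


Apply the ASTM G48 empirical CPT estimate: CPT(°C) = 2.5*%Cr + 7.6*%Mo + 31.9*%N − 41
2.5*25.5 = 63.75; 7.6*6.0 = 45.6; 31.9*0.34 = 10.846
CPT = 63.75 + 45.6 + 10.846 − 41 = 79.196 °C
Rounded to 0.1 °C: CPT ≈ 79.2 °C

79.2 °C


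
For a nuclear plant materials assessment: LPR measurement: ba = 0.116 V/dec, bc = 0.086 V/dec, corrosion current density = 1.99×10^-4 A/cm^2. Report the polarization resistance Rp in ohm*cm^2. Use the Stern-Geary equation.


Apply the Stern-Geary equation: Rp = ba*bc / (2.303*icorr*(ba+bc))
ba*bc = 0.116*0.086 = 0.009976
ba+bc = 0.202; 2.303*icorr*(ba+bc) = 2.303*1.99×10^-4*0.202 = 9.2575994×10^-5
Rp = 0.009976 / 9.2575994×10^-5 = 107.8 ohm*cm^2

107.8 ohm*cm^2


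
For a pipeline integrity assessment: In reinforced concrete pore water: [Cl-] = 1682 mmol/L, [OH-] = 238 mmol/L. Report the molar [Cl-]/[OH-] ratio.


Threshold parameter = [Cl-] / [OH-] (molar basis; both in mmol/L, so units cancel)
Ratio = 1682 / 238 = 7.07

7.07


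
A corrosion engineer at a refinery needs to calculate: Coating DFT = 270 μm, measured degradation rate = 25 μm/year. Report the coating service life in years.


Service life = thickness / degradation rate
Life = 270 / 25 = 10.8 years

10.8 years


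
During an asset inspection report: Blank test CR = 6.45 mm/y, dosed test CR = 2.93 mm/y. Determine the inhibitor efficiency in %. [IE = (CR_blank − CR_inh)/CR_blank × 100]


Apply the inhibitor-efficiency definition: IE = (CR_blank − CR_inh)/CR_blank × 100
IE = (6.45 − 2.93) / 6.45 × 100
IE = 3.52 / 6.45 × 100 = 54.6 %

54.6 %


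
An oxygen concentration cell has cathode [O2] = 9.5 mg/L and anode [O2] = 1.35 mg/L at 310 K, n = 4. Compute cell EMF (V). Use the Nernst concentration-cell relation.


Apply the Nernst concentration-cell relation: E = (RT/nF)*ln(C_cathode/C_anode)
RT/nF = 8.314*310/(4*96485) = 0.00667808 V
ln(9.5/1.35) = 1.95119
E = 0.00667808 * 1.95119 = 0.01303 V

0.01303 V


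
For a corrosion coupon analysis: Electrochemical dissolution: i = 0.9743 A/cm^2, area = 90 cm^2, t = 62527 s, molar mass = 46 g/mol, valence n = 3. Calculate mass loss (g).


Apply Faraday's law: m = i*A*t*M / (n*F)
Total charge passed Q = i*A*t = 0.9743*90*62527 = 5482805.049 C
m = Q*M/(n*F) = 5482805.049*46/(3*96485) = 871.3238 g

871.3238 g


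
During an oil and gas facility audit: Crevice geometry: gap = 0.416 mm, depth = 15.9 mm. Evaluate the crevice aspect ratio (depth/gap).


Aspect ratio = depth / gap
Ratio = 15.9 / 0.416 = 38.2

38.2


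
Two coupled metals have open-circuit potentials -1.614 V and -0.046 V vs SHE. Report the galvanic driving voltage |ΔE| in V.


Driving voltage is the absolute potential difference.
|ΔE| = |-1.614 − (-0.046)| = 1.568 V

1.568 V


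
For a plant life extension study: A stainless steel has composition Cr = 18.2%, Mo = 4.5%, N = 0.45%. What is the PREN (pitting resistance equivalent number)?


Apply the PREN formula: PREN = Cr + 3.3*Mo + 16*N
PREN = 18.2 + 3.3*4.5 + 16*0.45
PREN = 18.2 + 14.85 + 7.2 = 40.25

40.25


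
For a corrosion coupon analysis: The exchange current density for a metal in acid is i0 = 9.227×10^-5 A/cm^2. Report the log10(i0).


i0 = 9.227×10^-5 A/cm^2
log10(i0) = -4.035

-4.035


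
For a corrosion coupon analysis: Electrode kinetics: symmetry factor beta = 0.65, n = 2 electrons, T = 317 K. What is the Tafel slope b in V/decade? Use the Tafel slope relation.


Apply the Tafel slope relation: b = 2.303*R*T/(beta*n*F)
Numerator: 2.303 * 8.314 * 317 = 6069.64
Denominator: 0.65 * 2 * 96485 = 125430.5
b = 6069.64 / 125430.5 = 0.048 V/decade

0.048 V/decade


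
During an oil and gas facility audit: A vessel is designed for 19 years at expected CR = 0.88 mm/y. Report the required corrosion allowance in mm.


Corrosion allowance = CR × design life
CA = 0.88 * 19 = 16.72 mm

16.72 mm


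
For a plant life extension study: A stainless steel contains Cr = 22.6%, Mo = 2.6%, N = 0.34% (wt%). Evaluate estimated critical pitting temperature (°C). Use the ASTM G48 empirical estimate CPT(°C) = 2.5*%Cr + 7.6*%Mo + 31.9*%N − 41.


Apply the ASTM G48 empirical CPT estimate: CPT(°C) = 2.5*%Cr + 7.6*%Mo + 31.9*%N − 41
2.5*22.6 = 56.5; 7.6*2.6 = 19.76; 31.9*0.34 = 10.846
CPT = 56.5 + 19.76 + 10.846 − 41 = 46.106 °C
Rounded to 0.1 °C: CPT ≈ 46.1 °C

46.1 °C


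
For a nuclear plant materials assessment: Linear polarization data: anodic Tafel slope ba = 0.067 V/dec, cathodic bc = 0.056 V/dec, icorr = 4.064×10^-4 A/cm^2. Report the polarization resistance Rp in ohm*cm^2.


Apply the Stern-Geary equation: Rp = ba*bc / (2.303*icorr*(ba+bc))
ba*bc = 0.067*0.056 = 0.003752
ba+bc = 0.123; 2.303*icorr*(ba+bc) = 2.303*4.064×10^-4*0.123 = 1.1512052×10^-4
Rp = 0.003752 / 1.1512052×10^-4 = 32.6 ohm*cm^2

32.6 ohm*cm^2


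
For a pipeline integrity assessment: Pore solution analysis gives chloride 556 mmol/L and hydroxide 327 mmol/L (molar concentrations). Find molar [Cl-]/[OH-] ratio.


Threshold parameter = [Cl-] / [OH-] (molar basis; both in mmol/L, so units cancel)
Ratio = 556 / 327 = 1.7

1.7


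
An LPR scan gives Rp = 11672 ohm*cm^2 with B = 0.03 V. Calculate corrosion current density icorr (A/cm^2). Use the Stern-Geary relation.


Apply the Stern-Geary relation: icorr = B / Rp
icorr = 0.03 / 11672 = 2.57×10^-6 A/cm^2

2.57×10^-6 A/cm^2


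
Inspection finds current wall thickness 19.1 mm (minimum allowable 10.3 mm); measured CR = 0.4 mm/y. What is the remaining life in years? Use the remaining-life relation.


Apply the remaining-life relation: RL = (t_current − t_min) / CR
RL = (19.1 − 10.3) / 0.4 = 8.8 / 0.4 = 22.0 years

22.0 years


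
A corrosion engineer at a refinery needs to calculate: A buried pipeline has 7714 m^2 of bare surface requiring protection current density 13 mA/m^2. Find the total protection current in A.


I = area * current density, then convert mA → A (÷1000)
I = 7714 * 13 / 1000 = 100.28 A

100.28 A


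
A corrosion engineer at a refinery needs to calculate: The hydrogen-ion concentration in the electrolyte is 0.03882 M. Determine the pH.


pH = −log10[H+]
pH = −log10(0.03882) = 1.41

1.41


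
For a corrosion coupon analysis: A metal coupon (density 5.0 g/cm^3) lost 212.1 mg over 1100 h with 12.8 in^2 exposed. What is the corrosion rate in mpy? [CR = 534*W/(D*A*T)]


Apply the mpy weight-loss relation: CR = 534 * W / (D * A * T)
Numerator: 534 * 212.1 = 113261.4
Denominator: 5.0 * 12.8 * 1100 = 70400.0
CR = 113261.4 / 70400.0 = 1.60883 mpy

1.60883 mpy


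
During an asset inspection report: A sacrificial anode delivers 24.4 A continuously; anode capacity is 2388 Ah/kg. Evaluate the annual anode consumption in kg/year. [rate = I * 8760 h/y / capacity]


Annual consumption = current * hours per year / capacity
Rate = 24.4 * 8760 / 2388 = 89.5 kg/year

89.5 kg/year


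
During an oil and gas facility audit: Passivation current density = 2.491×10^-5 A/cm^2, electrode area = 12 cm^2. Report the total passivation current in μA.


I = i_pass * A, then convert A → μA (×10^6)
I = 2.491×10^-5 * 12 * 10^6 = 298.92 μA

298.92 μA


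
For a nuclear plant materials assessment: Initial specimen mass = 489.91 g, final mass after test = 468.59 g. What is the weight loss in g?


Weight loss = initial − final
WL = 489.91 − 468.59 = 21.32 g

21.32 g


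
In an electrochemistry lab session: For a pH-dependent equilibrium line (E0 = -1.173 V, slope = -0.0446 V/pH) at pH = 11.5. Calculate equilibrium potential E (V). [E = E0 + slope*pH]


Apply the Pourbaix line equation: E = E0 + slope*pH
E = -1.173 + (-0.0446)*11.5 = -1.173 + (-0.5129) = -1.6859 V
Rounded to 4 decimal places: E = -1.6859 V

-1.6859 V


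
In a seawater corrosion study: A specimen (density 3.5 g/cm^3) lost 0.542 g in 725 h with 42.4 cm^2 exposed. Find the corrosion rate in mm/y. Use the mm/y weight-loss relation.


Apply the mm/y weight-loss relation: CR = 87600 * W / (D * A * T)
Numerator: 87600 * 0.542 = 47479.2
Denominator: 3.5 * 42.4 * 725 = 107590.0
CR = 47479.2 / 107590.0 = 0.4413 mm/y

0.4413 mm/y


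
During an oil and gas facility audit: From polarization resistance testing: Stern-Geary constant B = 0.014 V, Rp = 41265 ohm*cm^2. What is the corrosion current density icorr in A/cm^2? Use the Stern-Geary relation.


Apply the Stern-Geary relation: icorr = B / Rp
icorr = 0.014 / 41265 = 3.393×10^-7 A/cm^2

3.393×10^-7 A/cm^2


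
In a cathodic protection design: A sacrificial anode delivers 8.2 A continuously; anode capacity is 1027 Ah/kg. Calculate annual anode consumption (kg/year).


Annual consumption = current * hours per year / capacity
Rate = 8.2 * 8760 / 1027 = 69.9 kg/year

69.9 kg/year


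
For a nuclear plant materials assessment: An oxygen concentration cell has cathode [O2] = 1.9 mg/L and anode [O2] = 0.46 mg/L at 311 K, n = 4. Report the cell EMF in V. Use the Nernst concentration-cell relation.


Apply the Nernst concentration-cell relation: E = (RT/nF)*ln(C_cathode/C_anode)
RT/nF = 8.314*311/(4*96485) = 0.00669963 V
ln(1.9/0.46) = 1.41838
E = 0.00669963 * 1.41838 = 0.0095 V

0.0095 V


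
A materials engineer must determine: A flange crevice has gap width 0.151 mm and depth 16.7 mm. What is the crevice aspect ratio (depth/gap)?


Aspect ratio = depth / gap
Ratio = 16.7 / 0.151 = 110.6

110.6


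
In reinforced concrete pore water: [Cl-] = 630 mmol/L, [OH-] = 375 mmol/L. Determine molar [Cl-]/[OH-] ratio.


Threshold parameter = [Cl-] / [OH-] (molar basis; both in mmol/L, so units cancel)
Ratio = 630 / 375 = 1.68

1.68


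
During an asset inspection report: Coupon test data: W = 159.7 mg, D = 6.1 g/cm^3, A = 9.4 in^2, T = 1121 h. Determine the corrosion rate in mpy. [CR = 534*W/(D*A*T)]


Apply the mpy weight-loss relation: CR = 534 * W / (D * A * T)
Numerator: 534 * 159.7 = 85279.8
Denominator: 6.1 * 9.4 * 1121 = 64278.14
CR = 85279.8 / 64278.14 = 1.327 mpy

1.327 mpy


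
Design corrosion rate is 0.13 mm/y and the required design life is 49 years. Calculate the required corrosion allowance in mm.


Corrosion allowance = CR × design life
CA = 0.13 * 49 = 6.37 mm

6.37 mm


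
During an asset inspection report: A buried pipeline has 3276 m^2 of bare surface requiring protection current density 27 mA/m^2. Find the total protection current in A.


I = area * current density, then convert mA → A (÷1000)
I = 3276 * 27 / 1000 = 88.45 A

88.45 A


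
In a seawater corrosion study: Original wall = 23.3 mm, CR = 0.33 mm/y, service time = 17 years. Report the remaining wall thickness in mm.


Remaining wall = original − CR × time
t = 23.3 − 0.33*17 = 23.3 − 5.61 = 17.69 mm

17.69 mm


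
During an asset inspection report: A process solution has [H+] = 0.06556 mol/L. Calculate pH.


pH = −log10[H+]
pH = −log10(0.06556) = 1.18

1.18


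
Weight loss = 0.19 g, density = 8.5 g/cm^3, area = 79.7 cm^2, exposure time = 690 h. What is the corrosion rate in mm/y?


Apply the mm/y weight-loss relation: CR = 87600 * W / (D * A * T)
Numerator: 87600 * 0.19 = 16644.0
Denominator: 8.5 * 79.7 * 690 = 467440.5
CR = 16644.0 / 467440.5 = 0.03561 mm/y

0.03561 mm/y


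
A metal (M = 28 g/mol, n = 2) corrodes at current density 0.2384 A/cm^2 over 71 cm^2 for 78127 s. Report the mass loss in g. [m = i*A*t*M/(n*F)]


Apply Faraday's law: m = i*A*t*M / (n*F)
Total charge passed Q = i*A*t = 0.2384*71*78127 = 1322408.8528 C
m = Q*M/(n*F) = 1322408.8528*28/(2*96485) = 191.8819 g

191.8819 g


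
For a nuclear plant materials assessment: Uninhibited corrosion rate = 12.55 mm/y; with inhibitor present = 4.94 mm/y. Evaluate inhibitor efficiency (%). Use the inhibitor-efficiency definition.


Apply the inhibitor-efficiency definition: IE = (CR_blank − CR_inh)/CR_blank × 100
IE = (12.55 − 4.94) / 12.55 × 100
IE = 7.61 / 12.55 × 100 = 60.6 %

60.6 %


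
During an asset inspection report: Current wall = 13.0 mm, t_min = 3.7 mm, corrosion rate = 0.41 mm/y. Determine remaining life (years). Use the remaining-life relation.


Apply the remaining-life relation: RL = (t_current − t_min) / CR
RL = (13.0 − 3.7) / 0.41 = 9.3 / 0.41 = 22.7 years

22.7 years


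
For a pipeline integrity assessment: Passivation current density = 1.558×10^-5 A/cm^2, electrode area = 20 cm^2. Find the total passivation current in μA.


I = i_pass * A, then convert A → μA (×10^6)
I = 1.558×10^-5 * 20 * 10^6 = 311.6 μA

311.6 μA


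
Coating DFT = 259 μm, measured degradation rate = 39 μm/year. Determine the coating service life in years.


Service life = thickness / degradation rate
Life = 259 / 39 = 6.6 years

6.6 years


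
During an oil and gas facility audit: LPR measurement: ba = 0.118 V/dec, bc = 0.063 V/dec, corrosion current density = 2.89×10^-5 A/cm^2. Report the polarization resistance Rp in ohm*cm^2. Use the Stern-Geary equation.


Apply the Stern-Geary equation: Rp = ba*bc / (2.303*icorr*(ba+bc))
ba*bc = 0.118*0.063 = 0.007434
ba+bc = 0.181; 2.303*icorr*(ba+bc) = 2.303*2.89×10^-5*0.181 = 1.2046763×10^-5
Rp = 0.007434 / 1.2046763×10^-5 = 617.1 ohm*cm^2

617.1 ohm*cm^2


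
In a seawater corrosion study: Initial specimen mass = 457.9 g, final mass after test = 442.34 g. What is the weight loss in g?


Weight loss = initial − final
WL = 457.9 − 442.34 = 15.56 g

15.56 g


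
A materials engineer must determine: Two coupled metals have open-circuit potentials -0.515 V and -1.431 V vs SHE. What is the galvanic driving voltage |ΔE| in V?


Driving voltage is the absolute potential difference.
|ΔE| = |-0.515 − (-1.431)| = 0.916 V

0.916 V


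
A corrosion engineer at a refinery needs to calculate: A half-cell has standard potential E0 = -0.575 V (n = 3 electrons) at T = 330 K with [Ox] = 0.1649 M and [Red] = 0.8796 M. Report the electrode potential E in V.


Apply the Nernst equation: E = E0 + (RT/nF)*ln([Ox]/[Red])
Step 1: RT/nF = 8.314*330/(3*96485) = 0.00947857 V
Step 2: [Ox]/[Red] = 0.1649/0.8796 = 0.187472
Step 3: ln(0.187472) = -1.674126
Step 4: correction = 0.00947857 * -1.674126 = -0.0159 V
E = -0.575 + -0.0159 = -0.5909 V

-0.5909 V


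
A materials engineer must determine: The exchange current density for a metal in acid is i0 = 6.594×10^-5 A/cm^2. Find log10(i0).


i0 = 6.594×10^-5 A/cm^2
log10(i0) = -4.181

-4.181


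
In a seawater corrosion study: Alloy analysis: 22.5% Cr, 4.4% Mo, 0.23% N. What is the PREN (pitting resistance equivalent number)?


Apply the PREN formula: PREN = Cr + 3.3*Mo + 16*N
PREN = 22.5 + 3.3*4.4 + 16*0.23
PREN = 22.5 + 14.52 + 3.68 = 40.7

40.7


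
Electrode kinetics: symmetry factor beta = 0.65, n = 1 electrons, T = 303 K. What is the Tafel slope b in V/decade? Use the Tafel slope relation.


Apply the Tafel slope relation: b = 2.303*R*T/(beta*n*F)
Numerator: 2.303 * 8.314 * 303 = 5801.58
Denominator: 0.65 * 1 * 96485 = 62715.25
b = 5801.58 / 62715.25 = 0.093 V/decade

0.093 V/decade


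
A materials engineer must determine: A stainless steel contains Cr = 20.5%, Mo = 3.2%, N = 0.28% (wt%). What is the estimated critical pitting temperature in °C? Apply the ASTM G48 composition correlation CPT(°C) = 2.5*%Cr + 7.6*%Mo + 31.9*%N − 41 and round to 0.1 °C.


Apply the ASTM G48 empirical CPT estimate: CPT(°C) = 2.5*%Cr + 7.6*%Mo + 31.9*%N − 41
2.5*20.5 = 51.25; 7.6*3.2 = 24.32; 31.9*0.28 = 8.932
CPT = 51.25 + 24.32 + 8.932 − 41 = 43.502 °C
Rounded to 0.1 °C: CPT ≈ 43.5 °C

43.5 °C


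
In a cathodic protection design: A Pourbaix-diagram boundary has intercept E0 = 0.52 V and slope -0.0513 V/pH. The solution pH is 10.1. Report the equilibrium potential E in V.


Apply the Pourbaix line equation: E = E0 + slope*pH
E = 0.52 + (-0.0513)*10.1 = 0.52 + (-0.51813) = 0.00187 V
Rounded to 3 decimal places: E = 0.002 V

0.002 V


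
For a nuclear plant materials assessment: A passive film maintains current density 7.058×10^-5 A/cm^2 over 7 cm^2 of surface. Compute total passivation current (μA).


I = i_pass * A, then convert A → μA (×10^6)
I = 7.058×10^-5 * 7 * 10^6 = 494.06 μA

494.06 μA


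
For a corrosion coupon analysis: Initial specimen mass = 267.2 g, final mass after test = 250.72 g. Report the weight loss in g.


Weight loss = initial − final
WL = 267.2 − 250.72 = 16.48 g

16.48 g


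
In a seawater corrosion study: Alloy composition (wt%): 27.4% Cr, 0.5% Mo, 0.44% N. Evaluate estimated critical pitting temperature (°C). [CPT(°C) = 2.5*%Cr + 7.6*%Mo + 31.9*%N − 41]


Apply the ASTM G48 empirical CPT estimate: CPT(°C) = 2.5*%Cr + 7.6*%Mo + 31.9*%N − 41
2.5*27.4 = 68.5; 7.6*0.5 = 3.8; 31.9*0.44 = 14.036
CPT = 68.5 + 3.8 + 14.036 − 41 = 45.336 °C
Rounded to 0.1 °C: CPT ≈ 45.3 °C

45.3 °C


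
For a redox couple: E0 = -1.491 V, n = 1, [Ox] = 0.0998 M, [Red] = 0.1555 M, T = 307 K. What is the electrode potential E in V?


Apply the Nernst equation: E = E0 + (RT/nF)*ln([Ox]/[Red])
Step 1: RT/nF = 8.314*307/(1*96485) = 0.02645383 V
Step 2: [Ox]/[Red] = 0.0998/0.1555 = 0.641801
Step 3: ln(0.641801) = -0.443477
Step 4: correction = 0.02645383 * -0.443477 = -0.012 V
E = -1.491 + -0.012 = -1.503 V

-1.503 V


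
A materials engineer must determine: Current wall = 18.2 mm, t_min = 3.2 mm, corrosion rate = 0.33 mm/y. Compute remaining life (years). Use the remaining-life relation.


Apply the remaining-life relation: RL = (t_current − t_min) / CR
RL = (18.2 − 3.2) / 0.33 = 15.0 / 0.33 = 45.5 years

45.5 years


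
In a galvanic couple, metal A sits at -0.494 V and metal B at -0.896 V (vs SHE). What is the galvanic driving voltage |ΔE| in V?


Driving voltage is the absolute potential difference.
|ΔE| = |-0.494 − (-0.896)| = 0.402 V

0.402 V


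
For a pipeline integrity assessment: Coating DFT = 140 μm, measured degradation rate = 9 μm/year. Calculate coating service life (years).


Service life = thickness / degradation rate
Life = 140 / 9 = 15.6 years

15.6 years


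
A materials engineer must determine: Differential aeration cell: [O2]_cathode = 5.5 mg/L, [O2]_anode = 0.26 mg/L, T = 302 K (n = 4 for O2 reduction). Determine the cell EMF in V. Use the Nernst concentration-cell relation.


Apply the Nernst concentration-cell relation: E = (RT/nF)*ln(C_cathode/C_anode)
RT/nF = 8.314*302/(4*96485) = 0.00650575 V
ln(5.5/0.26) = 3.05182
E = 0.00650575 * 3.05182 = 0.01985 V

0.01985 V


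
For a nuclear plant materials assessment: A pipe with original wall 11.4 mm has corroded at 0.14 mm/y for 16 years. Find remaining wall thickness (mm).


Remaining wall = original − CR × time
t = 11.4 − 0.14*16 = 11.4 − 2.24 = 9.16 mm

9.16 mm


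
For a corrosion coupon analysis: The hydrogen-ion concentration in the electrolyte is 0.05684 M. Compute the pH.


pH = −log10[H+]
pH = −log10(0.05684) = 1.25

1.25


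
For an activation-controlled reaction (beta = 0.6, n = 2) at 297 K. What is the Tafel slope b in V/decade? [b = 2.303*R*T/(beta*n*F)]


Apply the Tafel slope relation: b = 2.303*R*T/(beta*n*F)
Numerator: 2.303 * 8.314 * 297 = 5686.7
Denominator: 0.6 * 2 * 96485 = 115782.0
b = 5686.7 / 115782.0 = 0.049 V/decade

0.049 V/decade


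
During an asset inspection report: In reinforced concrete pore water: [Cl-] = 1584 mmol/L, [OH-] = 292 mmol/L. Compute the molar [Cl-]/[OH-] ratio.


Threshold parameter = [Cl-] / [OH-] (molar basis; both in mmol/L, so units cancel)
Ratio = 1584 / 292 = 5.42

5.42


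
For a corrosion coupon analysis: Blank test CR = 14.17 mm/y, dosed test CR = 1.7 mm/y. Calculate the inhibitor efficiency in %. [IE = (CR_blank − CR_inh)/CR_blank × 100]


Apply the inhibitor-efficiency definition: IE = (CR_blank − CR_inh)/CR_blank × 100
IE = (14.17 − 1.7) / 14.17 × 100
IE = 12.47 / 14.17 × 100 = 88.0 %

88.0 %


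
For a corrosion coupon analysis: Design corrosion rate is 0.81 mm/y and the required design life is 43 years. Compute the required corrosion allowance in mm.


Corrosion allowance = CR × design life
CA = 0.81 * 43 = 34.83 mm

34.83 mm


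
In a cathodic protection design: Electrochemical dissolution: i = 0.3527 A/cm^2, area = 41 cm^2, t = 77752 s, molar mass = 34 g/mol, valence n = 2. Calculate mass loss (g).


Apply Faraday's law: m = i*A*t*M / (n*F)
Total charge passed Q = i*A*t = 0.3527*41*77752 = 1124348.3464 C
m = Q*M/(n*F) = 1124348.3464*34/(2*96485) = 198.103 g

198.103 g


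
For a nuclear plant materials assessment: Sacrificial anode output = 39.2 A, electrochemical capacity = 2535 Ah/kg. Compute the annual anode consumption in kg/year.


Annual consumption = current * hours per year / capacity
Rate = 39.2 * 8760 / 2535 = 135.5 kg/year

135.5 kg/year


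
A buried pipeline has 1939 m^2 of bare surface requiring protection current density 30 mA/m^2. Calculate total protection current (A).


I = area * current density, then convert mA → A (÷1000)
I = 1939 * 30 / 1000 = 58.17 A

58.17 A


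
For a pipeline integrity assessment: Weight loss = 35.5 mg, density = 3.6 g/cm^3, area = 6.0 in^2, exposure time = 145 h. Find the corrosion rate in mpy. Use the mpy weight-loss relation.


Apply the mpy weight-loss relation: CR = 534 * W / (D * A * T)
Numerator: 534 * 35.5 = 18957.0
Denominator: 3.6 * 6.0 * 145 = 3132.0
CR = 18957.0 / 3132.0 = 6.05268 mpy

6.05268 mpy


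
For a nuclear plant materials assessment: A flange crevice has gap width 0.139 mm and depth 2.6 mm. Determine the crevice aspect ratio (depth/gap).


Aspect ratio = depth / gap
Ratio = 2.6 / 0.139 = 18.7

18.7


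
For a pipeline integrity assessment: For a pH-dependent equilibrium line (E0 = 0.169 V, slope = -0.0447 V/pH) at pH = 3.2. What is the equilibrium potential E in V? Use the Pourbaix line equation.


Apply the Pourbaix line equation: E = E0 + slope*pH
E = 0.169 + (-0.0447)*3.2 = 0.169 + (-0.14304) = 0.02596 V
Rounded to 4 decimal places: E = 0.0260 V

0.0260 V


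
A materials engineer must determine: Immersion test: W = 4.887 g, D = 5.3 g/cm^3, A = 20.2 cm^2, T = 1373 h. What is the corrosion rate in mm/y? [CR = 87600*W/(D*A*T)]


Apply the mm/y weight-loss relation: CR = 87600 * W / (D * A * T)
Numerator: 87600 * 4.887 = 428101.2
Denominator: 5.3 * 20.2 * 1373 = 146993.38
CR = 428101.2 / 146993.38 = 2.91238 mm/y

2.91238 mm/y


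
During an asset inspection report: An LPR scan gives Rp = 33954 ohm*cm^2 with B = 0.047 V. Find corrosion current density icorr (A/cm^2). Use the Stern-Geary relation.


Apply the Stern-Geary relation: icorr = B / Rp
icorr = 0.047 / 33954 = 1.384×10^-6 A/cm^2

1.384×10^-6 A/cm^2


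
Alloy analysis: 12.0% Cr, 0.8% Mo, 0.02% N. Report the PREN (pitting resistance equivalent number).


Apply the PREN formula: PREN = Cr + 3.3*Mo + 16*N
PREN = 12.0 + 3.3*0.8 + 16*0.02
PREN = 12.0 + 2.64 + 0.32 = 14.96

14.96


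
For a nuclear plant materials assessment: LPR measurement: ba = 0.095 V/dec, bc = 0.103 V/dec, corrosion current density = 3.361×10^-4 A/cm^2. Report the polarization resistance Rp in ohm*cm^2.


Apply the Stern-Geary equation: Rp = ba*bc / (2.303*icorr*(ba+bc))
ba*bc = 0.095*0.103 = 0.009785
ba+bc = 0.198; 2.303*icorr*(ba+bc) = 2.303*3.361×10^-4*0.198 = 1.5325958×10^-4
Rp = 0.009785 / 1.5325958×10^-4 = 63.8 ohm*cm^2

63.8 ohm*cm^2


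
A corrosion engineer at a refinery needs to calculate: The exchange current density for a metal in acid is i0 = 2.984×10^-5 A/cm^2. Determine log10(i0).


i0 = 2.984×10^-5 A/cm^2
log10(i0) = -4.525

-4.525


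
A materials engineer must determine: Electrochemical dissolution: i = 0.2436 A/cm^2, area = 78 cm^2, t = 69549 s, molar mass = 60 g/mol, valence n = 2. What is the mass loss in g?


Apply Faraday's law: m = i*A*t*M / (n*F)
Total charge passed Q = i*A*t = 0.2436*78*69549 = 1321486.6392 C
m = Q*M/(n*F) = 1321486.6392*60/(2*96485) = 410.889 g

410.889 g


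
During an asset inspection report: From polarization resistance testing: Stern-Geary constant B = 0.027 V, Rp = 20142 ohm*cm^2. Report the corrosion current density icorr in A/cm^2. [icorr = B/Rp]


Apply the Stern-Geary relation: icorr = B / Rp
icorr = 0.027 / 20142 = 1.34×10^-6 A/cm^2

1.34×10^-6 A/cm^2


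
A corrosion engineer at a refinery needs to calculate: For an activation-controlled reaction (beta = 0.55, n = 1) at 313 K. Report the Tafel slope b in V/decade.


Apply the Tafel slope relation: b = 2.303*R*T/(beta*n*F)
Numerator: 2.303 * 8.314 * 313 = 5993.06
Denominator: 0.55 * 1 * 96485 = 53066.75
b = 5993.06 / 53066.75 = 0.113 V/decade

0.113 V/decade


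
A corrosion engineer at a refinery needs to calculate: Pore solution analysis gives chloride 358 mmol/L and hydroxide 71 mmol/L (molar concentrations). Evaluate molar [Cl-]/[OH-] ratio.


Threshold parameter = [Cl-] / [OH-] (molar basis; both in mmol/L, so units cancel)
Ratio = 358 / 71 = 5.04

5.04


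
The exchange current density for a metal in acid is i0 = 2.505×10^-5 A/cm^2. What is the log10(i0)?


i0 = 2.505×10^-5 A/cm^2
log10(i0) = -4.601

-4.601


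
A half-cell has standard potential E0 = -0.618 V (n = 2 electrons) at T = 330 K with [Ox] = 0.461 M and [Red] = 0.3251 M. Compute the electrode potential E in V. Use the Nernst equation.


Apply the Nernst equation: E = E0 + (RT/nF)*ln([Ox]/[Red])
Step 1: RT/nF = 8.314*330/(2*96485) = 0.01421786 V
Step 2: [Ox]/[Red] = 0.461/0.3251 = 1.418025
Step 3: ln(1.418025) = 0.349265
Step 4: correction = 0.01421786 * 0.349265 = 0.005 V
E = -0.618 + 0.005 = -0.613 V

-0.613 V


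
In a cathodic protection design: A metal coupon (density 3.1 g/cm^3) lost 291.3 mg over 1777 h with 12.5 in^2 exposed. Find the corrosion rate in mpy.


Apply the mpy weight-loss relation: CR = 534 * W / (D * A * T)
Numerator: 534 * 291.3 = 155554.2
Denominator: 3.1 * 12.5 * 1777 = 68858.75
CR = 155554.2 / 68858.75 = 2.259 mpy

2.259 mpy


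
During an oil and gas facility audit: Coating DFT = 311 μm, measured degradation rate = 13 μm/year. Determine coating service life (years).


Service life = thickness / degradation rate
Life = 311 / 13 = 23.9 years

23.9 years


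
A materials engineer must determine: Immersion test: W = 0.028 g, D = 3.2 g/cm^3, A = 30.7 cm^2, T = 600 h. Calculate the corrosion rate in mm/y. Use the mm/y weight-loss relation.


Apply the mm/y weight-loss relation: CR = 87600 * W / (D * A * T)
Numerator: 87600 * 0.028 = 2452.8
Denominator: 3.2 * 30.7 * 600 = 58944.0
CR = 2452.8 / 58944.0 = 0.04161 mm/y

0.04161 mm/y


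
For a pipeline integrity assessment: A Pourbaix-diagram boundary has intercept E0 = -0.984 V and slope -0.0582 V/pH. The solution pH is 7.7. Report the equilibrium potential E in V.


Apply the Pourbaix line equation: E = E0 + slope*pH
E = -0.984 + (-0.0582)*7.7 = -0.984 + (-0.44814) = -1.43214 V
Rounded to 4 decimal places: E = -1.4321 V

-1.4321 V


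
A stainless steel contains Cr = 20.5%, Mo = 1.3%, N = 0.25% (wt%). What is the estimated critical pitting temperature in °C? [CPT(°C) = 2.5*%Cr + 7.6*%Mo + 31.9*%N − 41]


Apply the ASTM G48 empirical CPT estimate: CPT(°C) = 2.5*%Cr + 7.6*%Mo + 31.9*%N − 41
2.5*20.5 = 51.25; 7.6*1.3 = 9.88; 31.9*0.25 = 7.975
CPT = 51.25 + 9.88 + 7.975 − 41 = 28.105 °C
Rounded to 0.1 °C: CPT ≈ 28.1 °C

28.1 °C


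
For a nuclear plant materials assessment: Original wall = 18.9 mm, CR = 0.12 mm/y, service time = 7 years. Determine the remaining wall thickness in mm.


Remaining wall = original − CR × time
t = 18.9 − 0.12*7 = 18.9 − 0.84 = 18.06 mm

18.06 mm


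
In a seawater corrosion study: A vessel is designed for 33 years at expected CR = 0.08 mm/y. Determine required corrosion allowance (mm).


Corrosion allowance = CR × design life
CA = 0.08 * 33 = 2.64 mm

2.64 mm


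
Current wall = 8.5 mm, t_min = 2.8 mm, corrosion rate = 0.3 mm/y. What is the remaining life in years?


Apply the remaining-life relation: RL = (t_current − t_min) / CR
RL = (8.5 − 2.8) / 0.3 = 5.7 / 0.3 = 19.0 years

19.0 years


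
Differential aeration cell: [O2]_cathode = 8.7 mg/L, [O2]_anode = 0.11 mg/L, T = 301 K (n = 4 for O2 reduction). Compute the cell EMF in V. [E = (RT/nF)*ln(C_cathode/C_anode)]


Apply the Nernst concentration-cell relation: E = (RT/nF)*ln(C_cathode/C_anode)
RT/nF = 8.314*301/(4*96485) = 0.0064842 V
ln(8.7/0.11) = 4.3706
E = 0.0064842 * 4.3706 = 0.02834 V

0.02834 V


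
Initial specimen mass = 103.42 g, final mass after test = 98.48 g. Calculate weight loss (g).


Weight loss = initial − final
WL = 103.42 − 98.48 = 4.94 g

4.94 g


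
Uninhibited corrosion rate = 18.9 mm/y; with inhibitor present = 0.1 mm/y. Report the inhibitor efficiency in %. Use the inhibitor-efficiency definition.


Apply the inhibitor-efficiency definition: IE = (CR_blank − CR_inh)/CR_blank × 100
IE = (18.9 − 0.1) / 18.9 × 100
IE = 18.8 / 18.9 × 100 = 99.5 %

99.5 %


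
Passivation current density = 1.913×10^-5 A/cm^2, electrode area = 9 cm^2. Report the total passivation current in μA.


I = i_pass * A, then convert A → μA (×10^6)
I = 1.913×10^-5 * 9 * 10^6 = 172.17 μA

172.17 μA


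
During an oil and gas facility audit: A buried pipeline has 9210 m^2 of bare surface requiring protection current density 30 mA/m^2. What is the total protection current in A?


I = area * current density, then convert mA → A (÷1000)
I = 9210 * 30 / 1000 = 276.3 A

276.3 A


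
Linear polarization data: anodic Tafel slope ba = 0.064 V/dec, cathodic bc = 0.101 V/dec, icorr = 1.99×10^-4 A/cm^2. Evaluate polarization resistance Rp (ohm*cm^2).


Apply the Stern-Geary equation: Rp = ba*bc / (2.303*icorr*(ba+bc))
ba*bc = 0.064*0.101 = 0.006464
ba+bc = 0.165; 2.303*icorr*(ba+bc) = 2.303*1.99×10^-4*0.165 = 7.5619005×10^-5
Rp = 0.006464 / 7.5619005×10^-5 = 85.5 ohm*cm^2

85.5 ohm*cm^2


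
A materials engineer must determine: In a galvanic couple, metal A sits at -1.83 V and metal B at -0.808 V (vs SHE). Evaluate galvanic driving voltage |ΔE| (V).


Driving voltage is the absolute potential difference.
|ΔE| = |-1.83 − (-0.808)| = 1.022 V

1.022 V


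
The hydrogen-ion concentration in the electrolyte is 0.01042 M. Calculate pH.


pH = −log10[H+]
pH = −log10(0.01042) = 1.98

1.98


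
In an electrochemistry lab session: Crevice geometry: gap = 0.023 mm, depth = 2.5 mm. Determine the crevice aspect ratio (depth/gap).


Aspect ratio = depth / gap
Ratio = 2.5 / 0.023 = 108.7

108.7


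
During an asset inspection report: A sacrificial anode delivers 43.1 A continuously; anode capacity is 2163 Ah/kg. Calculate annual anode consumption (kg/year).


Annual consumption = current * hours per year / capacity
Rate = 43.1 * 8760 / 2163 = 174.6 kg/year

174.6 kg/year


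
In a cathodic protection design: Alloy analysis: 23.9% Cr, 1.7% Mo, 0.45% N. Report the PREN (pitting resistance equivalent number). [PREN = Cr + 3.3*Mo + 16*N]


Apply the PREN formula: PREN = Cr + 3.3*Mo + 16*N
PREN = 23.9 + 3.3*1.7 + 16*0.45
PREN = 23.9 + 5.61 + 7.2 = 36.71

36.71


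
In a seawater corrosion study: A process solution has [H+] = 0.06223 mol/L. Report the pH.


pH = −log10[H+]
pH = −log10(0.06223) = 1.21

1.21


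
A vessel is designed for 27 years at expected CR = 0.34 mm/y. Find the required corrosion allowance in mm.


Corrosion allowance = CR × design life
CA = 0.34 * 27 = 9.18 mm

9.18 mm


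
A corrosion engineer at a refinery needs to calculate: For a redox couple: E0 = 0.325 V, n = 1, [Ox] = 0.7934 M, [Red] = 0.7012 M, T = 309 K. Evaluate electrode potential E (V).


Apply the Nernst equation: E = E0 + (RT/nF)*ln([Ox]/[Red])
Step 1: RT/nF = 8.314*309/(1*96485) = 0.02662617 V
Step 2: [Ox]/[Red] = 0.7934/0.7012 = 1.131489
Step 3: ln(1.131489) = 0.123534
Step 4: correction = 0.02662617 * 0.123534 = 0.0033 V
E = 0.325 + 0.0033 = 0.3283 V

0.3283 V


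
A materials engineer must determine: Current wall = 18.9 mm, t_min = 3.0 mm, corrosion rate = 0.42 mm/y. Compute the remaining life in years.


Apply the remaining-life relation: RL = (t_current − t_min) / CR
RL = (18.9 − 3.0) / 0.42 = 15.9 / 0.42 = 37.9 years

37.9 years


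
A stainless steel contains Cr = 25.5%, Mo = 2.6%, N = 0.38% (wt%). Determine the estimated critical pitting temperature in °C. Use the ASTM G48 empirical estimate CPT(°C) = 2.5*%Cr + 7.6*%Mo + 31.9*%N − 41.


Apply the ASTM G48 empirical CPT estimate: CPT(°C) = 2.5*%Cr + 7.6*%Mo + 31.9*%N − 41
2.5*25.5 = 63.75; 7.6*2.6 = 19.76; 31.9*0.38 = 12.122
CPT = 63.75 + 19.76 + 12.122 − 41 = 54.632 °C
Rounded to 0.1 °C: CPT ≈ 54.6 °C

54.6 °C
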